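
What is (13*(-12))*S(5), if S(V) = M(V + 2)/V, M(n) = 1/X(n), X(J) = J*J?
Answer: -156/245 ≈ -0.63673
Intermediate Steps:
X(J) = J²
M(n) = n⁻² (M(n) = 1/(n²) = n⁻²)
S(V) = 1/(V*(2 + V)²) (S(V) = 1/((V + 2)²*V) = 1/((2 + V)²*V) = 1/(V*(2 + V)²))
(13*(-12))*S(5) = (13*(-12))*(1/(5*(2 + 5)²)) = -156/(5*7²) = -156/(5*49) = -156*1/245 = -156/245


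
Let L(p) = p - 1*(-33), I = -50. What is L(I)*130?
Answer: -2210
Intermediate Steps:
L(p) = 33 + p (L(p) = p + 33 = 33 + p)
L(I)*130 = (33 - 50)*130 = -17*130 = -2210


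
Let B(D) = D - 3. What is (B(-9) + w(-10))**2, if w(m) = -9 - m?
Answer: 121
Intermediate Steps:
B(D) = -3 + D
(B(-9) + w(-10))**2 = ((-3 - 9) + (-9 - 1*(-10)))**2 = (-12 + (-9 + 10))**2 = (-12 + 1)**2 = (-11)**2 = 121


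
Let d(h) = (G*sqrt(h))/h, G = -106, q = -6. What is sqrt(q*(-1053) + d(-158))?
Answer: sqrt(39430638 + 4187*I*sqrt(158))/79 ≈ 79.486 + 0.053047*I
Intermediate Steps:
d(h) = -106/sqrt(h) (d(h) = (-106*sqrt(h))/h = -106/sqrt(h))
sqrt(q*(-1053) + d(-158)) = sqrt(-6*(-1053) - (-53)*I*sqrt(158)/79) = sqrt(6318 - (-53)*I*sqrt(158)/79) = sqrt(6318 + 53*I*sqrt(158)/79)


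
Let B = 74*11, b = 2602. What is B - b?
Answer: -1788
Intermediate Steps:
B = 814
B - b = 814 - 1*2602 = 814 - 2602 = -1788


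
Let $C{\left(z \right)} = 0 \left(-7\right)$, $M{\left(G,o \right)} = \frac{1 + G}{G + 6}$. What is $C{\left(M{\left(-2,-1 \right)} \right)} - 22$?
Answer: $-22$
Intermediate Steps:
$M{\left(G,o \right)} = \frac{1 + G}{6 + G}$
$C{\left(z \right)} = 0$
$C{\left(M{\left(-2,-1 \right)} \right)} - 22 = 0 - 22 = -22$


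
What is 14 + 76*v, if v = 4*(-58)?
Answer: -17618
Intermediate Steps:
v = -232
14 + 76*v = 14 + 76*(-232) = 14 - 17632 = -17618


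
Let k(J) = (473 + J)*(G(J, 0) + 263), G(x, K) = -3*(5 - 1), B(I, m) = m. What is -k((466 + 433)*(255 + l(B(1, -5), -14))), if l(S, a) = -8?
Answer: -55854026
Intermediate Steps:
G(x, K) = -12 (G(x, K) = -3*4 = -12)
k(J) = 118723 + 251*J (k(J) = (473 + J)*(-12 + 263) = (473 + J)*251 = 118723 + 251*J)
-k((466 + 433)*(255 + l(B(1, -5), -14))) = -(118723 + 251*((466 + 433)*(255 - 8))) = -(118723 + 251*(899*247)) = -(118723 + 251*222053) = -(118723 + 55735303) = -1*55854026 = -55854026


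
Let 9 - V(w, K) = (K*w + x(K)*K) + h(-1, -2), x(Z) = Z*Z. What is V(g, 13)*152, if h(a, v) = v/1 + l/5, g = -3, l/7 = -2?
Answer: -1629592/5 ≈ -3.2592e+5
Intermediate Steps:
l = -14 (l = 7*(-2) = -14)
x(Z) = Z²
h(a, v) = -14/5 + v (h(a, v) = v/1 - 14/5 = v*1 - 14*⅕ = v - 14/5 = -14/5 + v)
V(w, K) = 69/5 - K³ - K*w (V(w, K) = 9 - ((K*w + K²*K) + (-14/5 - 2)) = 9 - ((K*w + K³) - 24/5) = 9 - ((K³ + K*w) - 24/5) = 9 - (-24/5 + K³ + K*w) = 9 + (24/5 - K³ - K*w) = 69/5 - K³ - K*w)
V(g, 13)*152 = (69/5 - 1*13³ - 1*13*(-3))*152 = (69/5 - 1*2197 + 39)*152 = (69/5 - 2197 + 39)*152 = -10721/5*152 = -1629592/5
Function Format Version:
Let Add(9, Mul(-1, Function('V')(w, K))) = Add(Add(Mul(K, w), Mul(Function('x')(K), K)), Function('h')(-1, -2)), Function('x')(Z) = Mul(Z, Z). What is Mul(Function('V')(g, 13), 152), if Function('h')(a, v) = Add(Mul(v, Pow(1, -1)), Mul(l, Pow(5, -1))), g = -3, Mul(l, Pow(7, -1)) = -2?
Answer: Rational(-1629592, 5) ≈ -3.2592e+5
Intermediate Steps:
l = -14 (l = Mul(7, -2) = -14)
Function('x')(Z) = Pow(Z, 2)
Function('h')(a, v) = Add(Rational(-14, 5), v) (Function('h')(a, v) = Add(Mul(v, Pow(1, -1)), Mul(-14, Pow(5, -1))) = Add(Mul(v, 1), Mul(-14, Rational(1, 5))) = Add(v, Rational(-14, 5)) = Add(Rational(-14, 5), v))
Function('V')(w, K) = Add(Rational(69, 5), Mul(-1, Pow(K, 3)), Mul(-1, K, w)) (Function('V')(w, K) = Add(9, Mul(-1, Add(Add(Mul(K, w), Mul(Pow(K, 2), K)), Add(Rational(-14, 5), -2)))) = Add(9, Mul(-1, Add(Add(Mul(K, w), Pow(K, 3)), Rational(-24, 5)))) = Add(9, Mul(-1, Add(Add(Pow(K, 3), Mul(K, w)), Rational(-24, 5)))) = Add(9, Mul(-1, Add(Rational(-24, 5), Pow(K, 3), Mul(K, w)))) = Add(9, Add(Rational(24, 5), Mul(-1, Pow(K, 3)), Mul(-1, K, w))) = Add(Rational(69, 5), Mul(-1, Pow(K, 3)), Mul(-1, K, w)))
Mul(Function('V')(g, 13), 152) = Mul(Add(Rational(69, 5), Mul(-1, Pow(13, 3)), Mul(-1, 13, -3)), 152) = Mul(Add(Rational(69, 5), Mul(-1, 2197), 39), 152) = Mul(Add(Rational(69, 5), -2197, 39), 152) = Mul(Rational(-10721, 5), 152) = Rational(-1629592, 5)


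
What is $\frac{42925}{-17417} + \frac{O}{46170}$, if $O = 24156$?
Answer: $- \frac{86729011}{44674605} \approx -1.9413$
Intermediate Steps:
$\frac{42925}{-17417} + \frac{O}{46170} = \frac{42925}{-17417} + \frac{24156}{46170} = 42925 \left(- \frac{1}{17417}\right) + 24156 \cdot \frac{1}{46170} = - \frac{42925}{17417} + \frac{1342}{2565} = - \frac{86729011}{44674605}$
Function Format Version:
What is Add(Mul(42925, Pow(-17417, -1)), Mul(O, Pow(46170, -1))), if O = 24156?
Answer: Rational(-86729011, 44674605) ≈ -1.9413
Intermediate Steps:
Add(Mul(42925, Pow(-17417, -1)), Mul(O, Pow(46170, -1))) = Add(Mul(42925, Pow(-17417, -1)), Mul(24156, Pow(46170, -1))) = Add(Mul(42925, Rational(-1, 17417)), Mul(24156, Rational(1, 46170))) = Add(Rational(-42925, 17417), Rational(1342, 2565)) = Rational(-86729011, 44674605)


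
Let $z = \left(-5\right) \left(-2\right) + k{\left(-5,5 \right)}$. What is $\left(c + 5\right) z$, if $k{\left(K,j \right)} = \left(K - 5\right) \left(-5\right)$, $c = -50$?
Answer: $-2700$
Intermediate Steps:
$k{\left(K,j \right)} = 25 - 5 K$ ($k{\left(K,j \right)} = \left(-5 + K\right) \left(-5\right) = 25 - 5 K$)
$z = 60$ ($z = \left(-5\right) \left(-2\right) + \left(25 - -25\right) = 10 + \left(25 + 25\right) = 10 + 50 = 60$)
$\left(c + 5\right) z = \left(-50 + 5\right) 60 = \left(-45\right) 60 = -2700$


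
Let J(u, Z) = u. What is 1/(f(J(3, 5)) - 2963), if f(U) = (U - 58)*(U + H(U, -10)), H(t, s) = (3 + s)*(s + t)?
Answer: -1/5823 ≈ -0.00017173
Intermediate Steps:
f(U) = (-58 + U)*(70 - 6*U) (f(U) = (U - 58)*(U + ((-10)² + 3*(-10) + 3*U - 10*U)) = (-58 + U)*(U + (100 - 30 + 3*U - 10*U)) = (-58 + U)*(U + (70 - 7*U)) = (-58 + U)*(70 - 6*U))
1/(f(J(3, 5)) - 2963) = 1/((-4060 - 6*3² + 418*3) - 2963) = 1/((-4060 - 6*9 + 1254) - 2963) = 1/((-4060 - 54 + 1254) - 2963) = 1/(-2860 - 2963) = 1/(-5823) = -1/5823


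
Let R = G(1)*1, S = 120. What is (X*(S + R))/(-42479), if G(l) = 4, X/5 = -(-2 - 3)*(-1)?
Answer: 3100/42479 ≈ 0.072977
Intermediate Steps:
X = -25 (X = 5*(-(-2 - 3)*(-1)) = 5*(-1*(-5)*(-1)) = 5*(5*(-1)) = 5*(-5) = -25)
R = 4 (R = 4*1 = 4)
(X*(S + R))/(-42479) = -25*(120 + 4)/(-42479) = -25*124*(-1/42479) = -3100*(-1/42479) = 3100/42479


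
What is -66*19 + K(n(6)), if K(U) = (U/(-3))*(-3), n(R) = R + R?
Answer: -1242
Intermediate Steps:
n(R) = 2*R
K(U) = U (K(U) = (U*(-⅓))*(-3) = -U/3*(-3) = U)
-66*19 + K(n(6)) = -66*19 + 2*6 = -1254 + 12 = -1242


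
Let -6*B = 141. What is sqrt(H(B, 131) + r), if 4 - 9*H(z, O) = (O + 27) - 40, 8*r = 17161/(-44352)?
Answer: I*sqrt(694770538)/7392 ≈ 3.5658*I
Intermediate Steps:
B = -47/2 (B = -1/6*141 = -47/2 ≈ -23.500)
r = -17161/354816 (r = (17161/(-44352))/8 = (17161*(-1/44352))/8 = (1/8)*(-17161/44352) = -17161/354816 ≈ -0.048366)
H(z, O) = 17/9 - O/9 (H(z, O) = 4/9 - ((O + 27) - 40)/9 = 4/9 - ((27 + O) - 40)/9 = 4/9 - (-13 + O)/9 = 4/9 + (13/9 - O/9) = 17/9 - O/9)
sqrt(H(B, 131) + r) = sqrt((17/9 - 1/9*131) - 17161/354816) = sqrt((17/9 - 131/9) - 17161/354816) = sqrt(-38/3 - 17161/354816) = sqrt(-4511497/354816) = I*sqrt(694770538)/7392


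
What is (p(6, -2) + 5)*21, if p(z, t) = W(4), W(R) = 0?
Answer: 105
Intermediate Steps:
p(z, t) = 0
(p(6, -2) + 5)*21 = (0 + 5)*21 = 5*21 = 105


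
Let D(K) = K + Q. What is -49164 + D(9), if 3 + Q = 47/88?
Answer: -4325857/88 ≈ -49157.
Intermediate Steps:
Q = -217/88 (Q = -3 + 47/88 = -217/88 ≈ -2.4659)
D(K) = -217/88 + K (D(K) = K - 217/88 = -217/88 + K)
-49164 + D(9) = -49164 + (-217/88 + 9) = -49164 + 575/88 = -4325857/88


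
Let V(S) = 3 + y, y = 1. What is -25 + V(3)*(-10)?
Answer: -65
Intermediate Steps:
V(S) = 4 (V(S) = 3 + 1 = 4)
-25 + V(3)*(-10) = -25 + 4*(-10) = -25 - 40 = -65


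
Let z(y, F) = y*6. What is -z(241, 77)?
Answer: -1446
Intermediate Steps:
z(y, F) = 6*y
-z(241, 77) = -6*241 = -1*1446 = -1446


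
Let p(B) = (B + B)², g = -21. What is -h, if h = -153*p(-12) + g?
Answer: 88149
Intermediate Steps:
p(B) = 4*B² (p(B) = (2*B)² = 4*B²)
h = -88149 (h = -612*(-12)² - 21 = -612*144 - 21 = -153*576 - 21 = -88128 - 21 = -88149)
-h = -1*(-88149) = 88149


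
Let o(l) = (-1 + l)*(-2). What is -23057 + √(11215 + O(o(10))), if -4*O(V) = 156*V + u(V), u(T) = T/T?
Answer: -23057 + √47667/2 ≈ -22948.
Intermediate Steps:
u(T) = 1
o(l) = 2 - 2*l
O(V) = -¼ - 39*V (O(V) = -(156*V + 1)/4 = -(1 + 156*V)/4 = -¼ - 39*V)
-23057 + √(11215 + O(o(10))) = -23057 + √(11215 + (-¼ - 39*(2 - 2*10))) = -23057 + √(11215 + (-¼ - 39*(2 - 20))) = -23057 + √(11215 + (-¼ - 39*(-18))) = -23057 + √(11215 + (-¼ + 702)) = -23057 + √(11215 + 2807/4) = -23057 + √(47667/4) = -23057 + √47667/2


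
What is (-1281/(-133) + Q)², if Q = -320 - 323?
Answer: 144817156/361 ≈ 4.0116e+5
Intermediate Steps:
Q = -643
(-1281/(-133) + Q)² = (-1281/(-133) - 643)² = (-1281*(-1/133) - 643)² = (183/19 - 643)² = (-12034/19)² = 144817156/361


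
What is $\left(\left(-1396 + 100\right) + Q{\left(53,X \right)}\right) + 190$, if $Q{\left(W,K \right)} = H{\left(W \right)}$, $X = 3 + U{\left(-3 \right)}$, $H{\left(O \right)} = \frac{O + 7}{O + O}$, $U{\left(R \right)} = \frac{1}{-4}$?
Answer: $- \frac{58588}{53} \approx -1105.4$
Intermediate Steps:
$U{\left(R \right)} = - \frac{1}{4}$
$H{\left(O \right)} = \frac{7 + O}{2 O}$
$X = \frac{11}{4}$ ($X = 3 - \frac{1}{4} = \frac{11}{4} \approx 2.75$)
$Q{\left(W,K \right)} = \frac{7 + W}{2 W}$
$\left(\left(-1396 + 100\right) + Q{\left(53,X \right)}\right) + 190 = \left(\left(-1396 + 100\right) + \frac{7 + 53}{2 \cdot 53}\right) + 190 = \left(-1296 + \frac{1}{2} \cdot \frac{1}{53} \cdot 60\right) + 190 = \left(-1296 + \frac{30}{53}\right) + 190 = - \frac{68658}{53} + 190 = - \frac{58588}{53}$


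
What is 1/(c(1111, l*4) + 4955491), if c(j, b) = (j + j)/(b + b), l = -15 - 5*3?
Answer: 120/594657809 ≈ 2.0180e-7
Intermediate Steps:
l = -30 (l = -15 - 15 = -30)
c(j, b) = j/b (c(j, b) = (2*j)/((2*b)) = (2*j)*(1/(2*b)) = j/b)
1/(c(1111, l*4) + 4955491) = 1/(1111/((-30*4)) + 4955491) = 1/(1111/(-120) + 4955491) = 1/(1111*(-1/120) + 4955491) = 1/(-1111/120 + 4955491) = 1/(594657809/120) = 120/594657809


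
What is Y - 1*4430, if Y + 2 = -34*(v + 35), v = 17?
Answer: -6200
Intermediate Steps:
Y = -1770 (Y = -2 - 34*(17 + 35) = -2 - 34*52 = -2 - 1768 = -1770)
Y - 1*4430 = -1770 - 1*4430 = -1770 - 4430 = -6200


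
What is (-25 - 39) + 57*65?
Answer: 3641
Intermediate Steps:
(-25 - 39) + 57*65 = -64 + 3705 = 3641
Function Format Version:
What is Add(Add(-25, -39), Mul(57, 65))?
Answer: 3641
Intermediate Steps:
Add(Add(-25, -39), Mul(57, 65)) = Add(-64, 3705) = 3641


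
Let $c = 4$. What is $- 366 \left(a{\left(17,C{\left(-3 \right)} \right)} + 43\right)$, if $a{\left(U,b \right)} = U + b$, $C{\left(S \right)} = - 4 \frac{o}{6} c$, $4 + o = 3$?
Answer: $-22936$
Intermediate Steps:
$o = -1$ ($o = -4 + 3 = -1$)
$C{\left(S \right)} = \frac{8}{3}$ ($C{\left(S \right)} = - 4 \left(- \frac{1}{6}\right) 4 = - 4 \left(\left(-1\right) \frac{1}{6}\right) 4 = \left(-4\right) \left(- \frac{1}{6}\right) 4 = \frac{2}{3} \cdot 4 = \frac{8}{3}$)
$- 366 \left(a{\left(17,C{\left(-3 \right)} \right)} + 43\right) = - 366 \left(\left(17 + \frac{8}{3}\right) + 43\right) = - 366 \left(\frac{59}{3} + 43\right) = \left(-366\right) \frac{188}{3} = -22936$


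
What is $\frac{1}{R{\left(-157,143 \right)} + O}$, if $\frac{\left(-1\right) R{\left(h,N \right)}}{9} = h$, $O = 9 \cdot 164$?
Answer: $\frac{1}{2889} \approx 0.00034614$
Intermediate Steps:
$O = 1476$
$R{\left(h,N \right)} = - 9 h$
$\frac{1}{R{\left(-157,143 \right)} + O} = \frac{1}{\left(-9\right) \left(-157\right) + 1476} = \frac{1}{1413 + 1476} = \frac{1}{2889}$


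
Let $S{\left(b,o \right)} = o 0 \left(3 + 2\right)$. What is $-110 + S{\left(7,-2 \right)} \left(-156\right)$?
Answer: $-110$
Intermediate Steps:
$S{\left(b,o \right)} = 0$ ($S{\left(b,o \right)} = 0 \cdot 5 = 0$)
$-110 + S{\left(7,-2 \right)} \left(-156\right) = -110 + 0 \left(-156\right) = -110 + 0 = -110$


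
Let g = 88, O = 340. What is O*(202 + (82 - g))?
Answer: 66640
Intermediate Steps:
O*(202 + (82 - g)) = 340*(202 + (82 - 1*88)) = 340*(202 + (82 - 88)) = 340*(202 - 6) = 340*196 = 66640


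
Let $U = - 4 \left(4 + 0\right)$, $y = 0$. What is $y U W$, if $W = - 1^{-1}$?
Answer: $0$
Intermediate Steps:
$W = -1$ ($W = \left(-1\right) 1 = -1$)
$U = -16$ ($U = \left(-4\right) 4 = -16$)
$y U W = 0 \left(-16\right) \left(-1\right) = 0 \left(-1\right) = 0$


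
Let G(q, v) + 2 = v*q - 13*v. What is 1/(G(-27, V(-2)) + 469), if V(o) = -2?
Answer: 1/547 ≈ 0.0018282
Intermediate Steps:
G(q, v) = -2 - 13*v + q*v (G(q, v) = -2 + (v*q - 13*v) = -2 + (q*v - 13*v) = -2 + (-13*v + q*v) = -2 - 13*v + q*v)
1/(G(-27, V(-2)) + 469) = 1/((-2 - 13*(-2) - 27*(-2)) + 469) = 1/((-2 + 26 + 54) + 469) = 1/(78 + 469) = 1/547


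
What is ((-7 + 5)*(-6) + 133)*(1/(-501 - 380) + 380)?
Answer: 48542955/881 ≈ 55100.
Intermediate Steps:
((-7 + 5)*(-6) + 133)*(1/(-501 - 380) + 380) = (-2*(-6) + 133)*(1/(-881) + 380) = (12 + 133)*(-1/881 + 380) = 145*(334779/881) = 48542955/881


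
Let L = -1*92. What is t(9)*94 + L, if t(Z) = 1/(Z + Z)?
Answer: -781/9 ≈ -86.778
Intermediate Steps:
t(Z) = 1/(2*Z)
L = -92
t(9)*94 + L = ((1/2)/9)*94 - 92 = ((1/2)*(1/9))*94 - 92 = (1/18)*94 - 92 = 47/9 - 92 = -781/9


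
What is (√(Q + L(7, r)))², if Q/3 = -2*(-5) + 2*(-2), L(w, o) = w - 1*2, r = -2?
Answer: 23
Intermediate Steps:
L(w, o) = -2 + w (L(w, o) = w - 2 = -2 + w)
Q = 18 (Q = 3*(-2*(-5) + 2*(-2)) = 3*(10 - 4) = 3*6 = 18)
(√(Q + L(7, r)))² = (√(18 + (-2 + 7)))² = (√(18 + 5))² = (√23)² = 23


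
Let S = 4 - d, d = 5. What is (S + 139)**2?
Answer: 19044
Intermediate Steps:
S = -1 (S = 4 - 1*5 = 4 - 5 = -1)
(S + 139)**2 = (-1 + 139)**2 = 138**2 = 19044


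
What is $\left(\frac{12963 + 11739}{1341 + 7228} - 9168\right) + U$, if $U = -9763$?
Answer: $- \frac{162195037}{8569} \approx -18928.0$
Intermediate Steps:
$\left(\frac{12963 + 11739}{1341 + 7228} - 9168\right) + U = \left(\frac{12963 + 11739}{1341 + 7228} - 9168\right) - 9763 = \left(\frac{24702}{8569} - 9168\right) - 9763 = - \frac{78535890}{8569} - 9763 = - \frac{162195037}{8569}$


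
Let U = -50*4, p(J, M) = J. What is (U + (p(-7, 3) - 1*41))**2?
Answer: 61504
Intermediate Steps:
U = -200 (U = -10*20 = -200)
(U + (p(-7, 3) - 1*41))**2 = (-200 + (-7 - 1*41))**2 = (-200 + (-7 - 41))**2 = (-200 - 48)**2 = (-248)**2 = 61504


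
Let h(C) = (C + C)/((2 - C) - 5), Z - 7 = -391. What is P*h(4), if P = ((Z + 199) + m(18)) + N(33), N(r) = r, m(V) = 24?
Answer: 1024/7 ≈ 146.29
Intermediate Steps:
Z = -384 (Z = 7 - 391 = -384)
h(C) = 2*C/(-3 - C) (h(C) = (2*C)/(-3 - C) = 2*C/(-3 - C))
P = -128 (P = ((-384 + 199) + 24) + 33 = (-185 + 24) + 33 = -161 + 33 = -128)
P*h(4) = -(-256)*4/(3 + 4) = -(-256)*4/7 = -128*(-8/7) = 1024/7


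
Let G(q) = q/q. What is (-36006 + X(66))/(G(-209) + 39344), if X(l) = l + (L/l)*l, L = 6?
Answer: -11978/13115 ≈ -0.91331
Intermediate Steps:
G(q) = 1
X(l) = 6 + l (X(l) = l + (6/l)*l = l + 6 = 6 + l)
(-36006 + X(66))/(G(-209) + 39344) = (-36006 + (6 + 66))/(1 + 39344) = (-36006 + 72)/39345 = -35934*1/39345 = -11978/13115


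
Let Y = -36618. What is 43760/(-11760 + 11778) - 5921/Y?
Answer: 267085043/109854 ≈ 2431.3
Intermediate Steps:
43760/(-11760 + 11778) - 5921/Y = 43760/(-11760 + 11778) - 5921/(-36618) = 43760/18 - 5921*(-1/36618) = 43760*(1/18) + 5921/36618 = 21880/9 + 5921/36618 = 267085043/109854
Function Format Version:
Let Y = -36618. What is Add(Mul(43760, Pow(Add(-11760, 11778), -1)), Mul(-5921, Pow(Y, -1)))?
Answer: Rational(267085043, 109854) ≈ 2431.3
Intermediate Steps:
Add(Mul(43760, Pow(Add(-11760, 11778), -1)), Mul(-5921, Pow(Y, -1))) = Add(Mul(43760, Pow(Add(-11760, 11778), -1)), Mul(-5921, Pow(-36618, -1))) = Add(Mul(43760, Pow(18, -1)), Mul(-5921, Rational(-1, 36618))) = Add(Mul(43760, Rational(1, 18)), Rational(5921, 36618)) = Add(Rational(21880, 9), Rational(5921, 36618)) = Rational(267085043, 109854)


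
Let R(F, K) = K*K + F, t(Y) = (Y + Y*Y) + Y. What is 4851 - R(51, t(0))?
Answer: 4800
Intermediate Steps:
t(Y) = Y**2 + 2*Y (t(Y) = (Y + Y**2) + Y = Y**2 + 2*Y)
R(F, K) = F + K**2 (R(F, K) = K**2 + F = F + K**2)
4851 - R(51, t(0)) = 4851 - (51 + (0*(2 + 0))**2) = 4851 - (51 + (0*2)**2) = 4851 - (51 + 0**2) = 4851 - (51 + 0) = 4851 - 1*51 = 4851 - 51 = 4800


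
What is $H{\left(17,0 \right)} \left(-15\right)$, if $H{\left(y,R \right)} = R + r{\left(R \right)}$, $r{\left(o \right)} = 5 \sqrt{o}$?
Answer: $0$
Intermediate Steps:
$H{\left(y,R \right)} = R + 5 \sqrt{R}$
$H{\left(17,0 \right)} \left(-15\right) = \left(0 + 5 \sqrt{0}\right) \left(-15\right) = \left(0 + 5 \cdot 0\right) \left(-15\right) = \left(0 + 0\right) \left(-15\right) = 0 \left(-15\right) = 0$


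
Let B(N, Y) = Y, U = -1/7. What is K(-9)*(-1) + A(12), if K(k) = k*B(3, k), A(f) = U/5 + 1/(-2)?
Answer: -5707/70 ≈ -81.529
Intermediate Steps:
U = -⅐ (U = -1*⅐ = -⅐ ≈ -0.14286)
A(f) = -37/70 (A(f) = -⅐/5 + 1/(-2) = -⅐*⅕ + 1*(-½) = -1/35 - ½ = -37/70)
K(k) = k² (K(k) = k*k = k²)
K(-9)*(-1) + A(12) = (-9)²*(-1) - 37/70 = 81*(-1) - 37/70 = -81 - 37/70 = -5707/70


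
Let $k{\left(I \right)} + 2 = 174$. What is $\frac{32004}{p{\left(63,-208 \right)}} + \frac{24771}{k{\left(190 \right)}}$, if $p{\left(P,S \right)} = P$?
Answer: $\frac{112147}{172} \approx 652.02$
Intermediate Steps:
$k{\left(I \right)} = 172$ ($k{\left(I \right)} = -2 + 174 = 172$)
$\frac{32004}{p{\left(63,-208 \right)}} + \frac{24771}{k{\left(190 \right)}} = \frac{32004}{63} + \frac{24771}{172} = 32004 \cdot \frac{1}{63} + 24771 \cdot \frac{1}{172} = 508 + \frac{24771}{172} = \frac{112147}{172}$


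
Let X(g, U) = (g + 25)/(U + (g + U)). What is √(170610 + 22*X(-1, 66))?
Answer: 3*√325323042/131 ≈ 413.05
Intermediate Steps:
X(g, U) = (25 + g)/(g + 2*U) (X(g, U) = (25 + g)/(U + (U + g)) = (25 + g)/(g + 2*U))
√(170610 + 22*X(-1, 66)) = √(170610 + 22*((25 - 1)/(-1 + 2*66))) = √(170610 + 22*(24/(-1 + 132))) = √(170610 + 22*(24/131)) = √(170610 + 528/131) = √(22350438/131) = 3*√325323042/131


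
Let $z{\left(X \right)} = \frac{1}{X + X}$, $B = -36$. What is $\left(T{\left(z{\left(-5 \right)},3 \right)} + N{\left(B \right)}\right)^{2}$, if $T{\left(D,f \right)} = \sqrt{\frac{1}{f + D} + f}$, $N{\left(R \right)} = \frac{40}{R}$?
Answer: $\frac{10757}{2349} - \frac{20 \sqrt{2813}}{261} \approx 0.5152$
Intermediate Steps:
$z{\left(X \right)} = \frac{1}{2 X}$
$T{\left(D,f \right)} = \sqrt{f + \frac{1}{D + f}}$ ($T{\left(D,f \right)} = \sqrt{\frac{1}{D + f} + f} = \sqrt{f + \frac{1}{D + f}}$)
$\left(T{\left(z{\left(-5 \right)},3 \right)} + N{\left(B \right)}\right)^{2} = \left(\sqrt{\frac{1 + 3 \left(\frac{1}{2 \left(-5\right)} + 3\right)}{\frac{1}{2 \left(-5\right)} + 3}} + \frac{40}{-36}\right)^{2} = \left(\sqrt{\frac{1 + 3 \left(\frac{1}{2} \left(- \frac{1}{5}\right) + 3\right)}{\frac{1}{2} \left(- \frac{1}{5}\right) + 3}} + 40 \left(- \frac{1}{36}\right)\right)^{2} = \left(\sqrt{\frac{1 + 3 \left(- \frac{1}{10} + 3\right)}{- \frac{1}{10} + 3}} - \frac{10}{9}\right)^{2} = \left(\sqrt{\frac{1 + 3 \cdot \frac{29}{10}}{\frac{29}{10}}} - \frac{10}{9}\right)^{2} = \left(\sqrt{\frac{10 \left(1 + \frac{87}{10}\right)}{29}} - \frac{10}{9}\right)^{2} = \left(\sqrt{\frac{10}{29} \cdot \frac{97}{10}} - \frac{10}{9}\right)^{2} = \left(\sqrt{\frac{97}{29}} - \frac{10}{9}\right)^{2} = \left(\frac{\sqrt{2813}}{29} - \frac{10}{9}\right)^{2} = \left(- \frac{10}{9} + \frac{\sqrt{2813}}{29}\right)^{2}$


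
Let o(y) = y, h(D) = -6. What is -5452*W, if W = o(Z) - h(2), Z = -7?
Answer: 5452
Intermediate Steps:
W = -1 (W = -7 - 1*(-6) = -7 + 6 = -1)
-5452*W = -5452*(-1) = 5452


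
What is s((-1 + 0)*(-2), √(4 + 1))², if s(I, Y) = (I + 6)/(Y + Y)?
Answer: 16/5 ≈ 3.2000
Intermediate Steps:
s(I, Y) = (6 + I)/(2*Y) (s(I, Y) = (6 + I)/((2*Y)) = (6 + I)*(1/(2*Y)) = (6 + I)/(2*Y))
s((-1 + 0)*(-2), √(4 + 1))² = ((6 + (-1 + 0)*(-2))/(2*(√(4 + 1))))² = ((6 - 1*(-2))/(2*(√5)))² = ((√5/5)*(6 + 2)/2)² = ((½)*(√5/5)*8)² = (4*√5/5)² = 16/5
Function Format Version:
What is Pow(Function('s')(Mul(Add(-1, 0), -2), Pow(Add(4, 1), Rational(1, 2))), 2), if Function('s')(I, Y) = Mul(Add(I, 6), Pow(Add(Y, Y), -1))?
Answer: Rational(16, 5) ≈ 3.2000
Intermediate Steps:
Function('s')(I, Y) = Mul(Rational(1, 2), Pow(Y, -1), Add(6, I)) (Function('s')(I, Y) = Mul(Add(6, I), Pow(Mul(2, Y), -1)) = Mul(Add(6, I), Mul(Rational(1, 2), Pow(Y, -1))) = Mul(Rational(1, 2), Pow(Y, -1), Add(6, I)))
Pow(Function('s')(Mul(Add(-1, 0), -2), Pow(Add(4, 1), Rational(1, 2))), 2) = Pow(Mul(Rational(1, 2), Pow(Pow(Add(4, 1), Rational(1, 2)), -1), Add(6, Mul(Add(-1, 0), -2))), 2) = Pow(Mul(Rational(1, 2), Pow(Pow(5, Rational(1, 2)), -1), Add(6, Mul(-1, -2))), 2) = Pow(Mul(Rational(1, 2), Mul(Rational(1, 5), Pow(5, Rational(1, 2))), Add(6, 2)), 2) = Pow(Mul(Rational(1, 2), Mul(Rational(1, 5), Pow(5, Rational(1, 2))), 8), 2) = Pow(Mul(Rational(4, 5), Pow(5, Rational(1, 2))), 2) = Rational(16, 5)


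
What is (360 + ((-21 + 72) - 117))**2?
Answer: 86436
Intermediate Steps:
(360 + ((-21 + 72) - 117))**2 = (360 + (51 - 117))**2 = (360 - 66)**2 = 294**2 = 86436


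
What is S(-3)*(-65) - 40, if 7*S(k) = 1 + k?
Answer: -150/7 ≈ -21.429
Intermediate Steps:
S(k) = ⅐ + k/7 (S(k) = (1 + k)/7 = ⅐ + k/7)
S(-3)*(-65) - 40 = (⅐ + (⅐)*(-3))*(-65) - 40 = (⅐ - 3/7)*(-65) - 40 = -2/7*(-65) - 40 = 130/7 - 40 = -150/7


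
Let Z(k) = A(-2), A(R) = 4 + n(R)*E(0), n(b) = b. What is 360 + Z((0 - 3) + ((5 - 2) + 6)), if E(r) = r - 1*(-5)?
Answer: 354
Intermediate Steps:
E(r) = 5 + r (E(r) = r + 5 = 5 + r)
A(R) = 4 + 5*R (A(R) = 4 + R*(5 + 0) = 4 + R*5 = 4 + 5*R)
Z(k) = -6 (Z(k) = 4 + 5*(-2) = 4 - 10 = -6)
360 + Z((0 - 3) + ((5 - 2) + 6)) = 360 - 6 = 354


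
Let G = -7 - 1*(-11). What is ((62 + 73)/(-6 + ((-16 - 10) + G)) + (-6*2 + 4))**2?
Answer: 128881/784 ≈ 164.39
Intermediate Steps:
G = 4 (G = -7 + 11 = 4)
((62 + 73)/(-6 + ((-16 - 10) + G)) + (-6*2 + 4))**2 = ((62 + 73)/(-6 + ((-16 - 10) + 4)) + (-6*2 + 4))**2 = (135/(-6 + (-26 + 4)) + (-12 + 4))**2 = (135/(-6 - 22) - 8)**2 = (135/(-28) - 8)**2 = (135*(-1/28) - 8)**2 = (-135/28 - 8)**2 = (-359/28)**2 = 128881/784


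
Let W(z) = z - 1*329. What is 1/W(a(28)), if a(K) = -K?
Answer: -1/357 ≈ -0.0028011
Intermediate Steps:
W(z) = -329 + z (W(z) = z - 329 = -329 + z)
1/W(a(28)) = 1/(-329 - 1*28) = 1/(-329 - 28) = 1/(-357) = -1/357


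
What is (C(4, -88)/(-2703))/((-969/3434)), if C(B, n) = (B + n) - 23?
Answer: -21614/154071 ≈ -0.14029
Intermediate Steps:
C(B, n) = -23 + B + n
(C(4, -88)/(-2703))/((-969/3434)) = ((-23 + 4 - 88)/(-2703))/((-969/3434)) = (-107*(-1/2703))/((-969*1/3434)) = 107/(2703*(-57/202)) = (107/2703)*(-202/57) = -21614/154071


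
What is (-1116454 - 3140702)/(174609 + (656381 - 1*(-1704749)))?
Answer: -4257156/2535739 ≈ -1.6789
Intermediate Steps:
(-1116454 - 3140702)/(174609 + (656381 - 1*(-1704749))) = -4257156/(174609 + (656381 + 1704749)) = -4257156/(174609 + 2361130) = -4257156/2535739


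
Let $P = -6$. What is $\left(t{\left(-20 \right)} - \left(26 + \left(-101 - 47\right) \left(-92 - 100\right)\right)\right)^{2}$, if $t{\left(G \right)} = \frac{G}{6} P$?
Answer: $807810084$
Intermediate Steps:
$t{\left(G \right)} = - G$ ($t{\left(G \right)} = \frac{G}{6} \left(-6\right) = - G$)
$\left(t{\left(-20 \right)} - \left(26 + \left(-101 - 47\right) \left(-92 - 100\right)\right)\right)^{2} = \left(\left(-1\right) \left(-20\right) - \left(26 + \left(-101 - 47\right) \left(-92 - 100\right)\right)\right)^{2} = \left(20 - \left(26 - -28416\right)\right)^{2} = \left(20 - 28442\right)^{2} = \left(-28422\right)^{2} = 807810084$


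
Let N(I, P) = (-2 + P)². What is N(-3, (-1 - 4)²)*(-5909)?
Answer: -3125861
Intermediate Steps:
N(-3, (-1 - 4)²)*(-5909) = (-2 + (-1 - 4)²)²*(-5909) = (-2 + (-5)²)²*(-5909) = (-2 + 25)²*(-5909) = 23²*(-5909) = 529*(-5909) = -3125861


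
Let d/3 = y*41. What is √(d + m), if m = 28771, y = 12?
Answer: √30247 ≈ 173.92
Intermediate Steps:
d = 1476 (d = 3*(12*41) = 3*492 = 1476)
√(d + m) = √(1476 + 28771) = √30247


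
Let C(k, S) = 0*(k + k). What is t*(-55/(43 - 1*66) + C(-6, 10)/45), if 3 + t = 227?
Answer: 12320/23 ≈ 535.65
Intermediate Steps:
t = 224 (t = -3 + 227 = 224)
C(k, S) = 0 (C(k, S) = 0*(2*k) = 0)
t*(-55/(43 - 1*66) + C(-6, 10)/45) = 224*(-55/(43 - 1*66) + 0/45) = 224*(-55/(43 - 66) + 0*(1/45)) = 224*(-55/(-23) + 0) = 224*(-55*(-1/23) + 0) = 224*(55/23 + 0) = 224*(55/23) = 12320/23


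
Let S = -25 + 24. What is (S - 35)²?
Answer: 1296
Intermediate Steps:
S = -1
(S - 35)² = (-1 - 35)² = (-36)² = 1296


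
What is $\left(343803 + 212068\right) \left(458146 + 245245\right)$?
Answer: $390994658561$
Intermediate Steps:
$\left(343803 + 212068\right) \left(458146 + 245245\right) = 555871 \cdot 703391 = 390994658561$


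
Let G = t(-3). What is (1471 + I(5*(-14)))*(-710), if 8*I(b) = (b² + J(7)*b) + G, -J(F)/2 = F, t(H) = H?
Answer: -6263975/4 ≈ -1.5660e+6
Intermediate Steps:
J(F) = -2*F
G = -3
I(b) = -3/8 - 7*b/4 + b²/8 (I(b) = ((b² + (-2*7)*b) - 3)/8 = ((b² - 14*b) - 3)/8 = (-3 + b² - 14*b)/8 = -3/8 - 7*b/4 + b²/8)
(1471 + I(5*(-14)))*(-710) = (1471 + (-3/8 - 35*(-14)/4 + (5*(-14))²/8))*(-710) = (1471 + (-3/8 - 7/4*(-70) + (⅛)*(-70)²))*(-710) = (1471 + (-3/8 + 245/2 + (⅛)*4900))*(-710) = (1471 + (-3/8 + 245/2 + 1225/2))*(-710) = (1471 + 5877/8)*(-710) = (17645/8)*(-710) = -6263975/4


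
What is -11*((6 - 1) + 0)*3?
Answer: -165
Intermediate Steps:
-11*((6 - 1) + 0)*3 = -11*(5 + 0)*3 = -11*5*3 = -55*3 = -165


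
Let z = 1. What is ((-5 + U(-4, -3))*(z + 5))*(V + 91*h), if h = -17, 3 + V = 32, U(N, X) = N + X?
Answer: 109296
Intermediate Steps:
V = 29 (V = -3 + 32 = 29)
((-5 + U(-4, -3))*(z + 5))*(V + 91*h) = ((-5 + (-4 - 3))*(1 + 5))*(29 + 91*(-17)) = ((-5 - 7)*6)*(29 - 1547) = -12*6*(-1518) = -72*(-1518) = 109296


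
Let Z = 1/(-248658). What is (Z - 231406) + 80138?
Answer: -37613998345/248658 ≈ -1.5127e+5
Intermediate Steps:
Z = -1/248658 ≈ -4.0216e-6
(Z - 231406) + 80138 = (-1/248658 - 231406) + 80138 = -57540953149/248658 + 80138 = -37613998345/248658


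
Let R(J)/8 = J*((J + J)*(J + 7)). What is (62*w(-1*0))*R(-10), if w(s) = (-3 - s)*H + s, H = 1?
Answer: 892800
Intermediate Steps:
w(s) = -3 (w(s) = (-3 - s)*1 + s = (-3 - s) + s = -3)
R(J) = 16*J²*(7 + J) (R(J) = 8*(J*((J + J)*(J + 7))) = 8*(J*((2*J)*(7 + J))) = 8*(J*(2*J*(7 + J))) = 8*(2*J²*(7 + J)) = 16*J²*(7 + J))
(62*w(-1*0))*R(-10) = (62*(-3))*(16*(-10)²*(7 - 10)) = -2976*100*(-3) = -186*(-4800) = 892800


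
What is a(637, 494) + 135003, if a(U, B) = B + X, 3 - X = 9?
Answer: 135491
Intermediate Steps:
X = -6 (X = 3 - 1*9 = 3 - 9 = -6)
a(U, B) = -6 + B (a(U, B) = B - 6 = -6 + B)
a(637, 494) + 135003 = (-6 + 494) + 135003 = 488 + 135003 = 135491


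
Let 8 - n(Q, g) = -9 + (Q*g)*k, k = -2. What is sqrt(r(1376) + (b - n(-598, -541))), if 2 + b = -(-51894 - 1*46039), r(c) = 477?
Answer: I*sqrt(548645) ≈ 740.71*I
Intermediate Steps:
n(Q, g) = 17 + 2*Q*g (n(Q, g) = 8 - (-9 + (Q*g)*(-2)) = 8 - (-9 - 2*Q*g) = 8 + (9 + 2*Q*g) = 17 + 2*Q*g)
b = 97931 (b = -2 - (-51894 - 1*46039) = -2 - (-51894 - 46039) = -2 - 1*(-97933) = -2 + 97933 = 97931)
sqrt(r(1376) + (b - n(-598, -541))) = sqrt(477 + (97931 - (17 + 2*(-598)*(-541)))) = sqrt(477 + (97931 - (17 + 647036))) = sqrt(477 + (97931 - 1*647053)) = sqrt(477 + (97931 - 647053)) = sqrt(477 - 549122) = sqrt(-548645) = I*sqrt(548645)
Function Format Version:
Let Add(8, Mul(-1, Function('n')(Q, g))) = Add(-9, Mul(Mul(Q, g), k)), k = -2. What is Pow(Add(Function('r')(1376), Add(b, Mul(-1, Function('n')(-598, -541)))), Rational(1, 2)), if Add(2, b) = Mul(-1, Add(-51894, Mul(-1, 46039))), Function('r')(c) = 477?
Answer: Mul(I, Pow(548645, Rational(1, 2))) ≈ Mul(740.71, I)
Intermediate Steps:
Function('n')(Q, g) = Add(17, Mul(2, Q, g)) (Function('n')(Q, g) = Add(8, Mul(-1, Add(-9, Mul(Mul(Q, g), -2)))) = Add(8, Mul(-1, Add(-9, Mul(-2, Q, g)))) = Add(8, Add(9, Mul(2, Q, g))) = Add(17, Mul(2, Q, g)))
b = 97931 (b = Add(-2, Mul(-1, Add(-51894, Mul(-1, 46039)))) = Add(-2, Mul(-1, Add(-51894, -46039))) = Add(-2, Mul(-1, -97933)) = Add(-2, 97933) = 97931)
Pow(Add(Function('r')(1376), Add(b, Mul(-1, Function('n')(-598, -541)))), Rational(1, 2)) = Pow(Add(477, Add(97931, Mul(-1, Add(17, Mul(2, -598, -541))))), Rational(1, 2)) = Pow(Add(477, Add(97931, Mul(-1, Add(17, 647036)))), Rational(1, 2)) = Pow(Add(477, Add(97931, Mul(-1, 647053))), Rational(1, 2)) = Pow(Add(477, Add(97931, -647053)), Rational(1, 2)) = Pow(Add(477, -549122), Rational(1, 2)) = Pow(-548645, Rational(1, 2)) = Mul(I, Pow(548645, Rational(1, 2)))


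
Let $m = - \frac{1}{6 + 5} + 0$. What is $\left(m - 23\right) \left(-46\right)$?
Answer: $\frac{11684}{11} \approx 1062.2$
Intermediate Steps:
$m = - \frac{1}{11}$ ($m = - \frac{1}{11} + 0 = - \frac{1}{11} \approx -0.090909$)
$\left(m - 23\right) \left(-46\right) = \left(- \frac{1}{11} - 23\right) \left(-46\right) = \left(- \frac{254}{11}\right) \left(-46\right) = \frac{11684}{11}$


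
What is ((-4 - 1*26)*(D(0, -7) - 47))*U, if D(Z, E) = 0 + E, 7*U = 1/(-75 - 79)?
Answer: -810/539 ≈ -1.5028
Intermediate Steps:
U = -1/1078 (U = 1/(7*(-75 - 79)) = (1/7)/(-154) = (1/7)*(-1/154) = -1/1078 ≈ -0.00092764)
D(Z, E) = E
((-4 - 1*26)*(D(0, -7) - 47))*U = ((-4 - 1*26)*(-7 - 47))*(-1/1078) = ((-4 - 26)*(-54))*(-1/1078) = -30*(-54)*(-1/1078) = 1620*(-1/1078) = -810/539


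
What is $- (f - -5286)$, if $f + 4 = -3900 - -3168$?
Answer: $-4550$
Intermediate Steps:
$f = -736$ ($f = -4 - 732 = -736$)
$- (f - -5286) = - (-736 - -5286) = - (-736 + 5286) = \left(-1\right) 4550 = -4550$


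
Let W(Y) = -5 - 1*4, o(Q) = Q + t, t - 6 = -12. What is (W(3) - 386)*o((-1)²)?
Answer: 1975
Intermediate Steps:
t = -6 (t = 6 - 12 = -6)
o(Q) = -6 + Q (o(Q) = Q - 6 = -6 + Q)
W(Y) = -9 (W(Y) = -5 - 4 = -9)
(W(3) - 386)*o((-1)²) = (-9 - 386)*(-6 + (-1)²) = -395*(-6 + 1) = -395*(-5) = 1975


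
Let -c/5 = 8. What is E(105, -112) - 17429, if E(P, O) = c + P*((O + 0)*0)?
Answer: -17469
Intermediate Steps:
c = -40 (c = -5*8 = -40)
E(P, O) = -40 (E(P, O) = -40 + P*((O + 0)*0) = -40 + P*(O*0) = -40 + P*0 = -40 + 0 = -40)
E(105, -112) - 17429 = -40 - 17429 = -17469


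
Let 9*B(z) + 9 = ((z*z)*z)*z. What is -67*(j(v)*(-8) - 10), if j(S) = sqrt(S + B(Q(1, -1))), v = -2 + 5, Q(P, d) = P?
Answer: 670 + 536*sqrt(19)/3 ≈ 1448.8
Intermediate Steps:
B(z) = -1 + z**4/9 (B(z) = -1 + (((z*z)*z)*z)/9 = -1 + ((z**2*z)*z)/9 = -1 + (z**3*z)/9 = -1 + z**4/9)
v = 3
j(S) = sqrt(-8/9 + S) (j(S) = sqrt(S + (-1 + (1/9)*1**4)) = sqrt(S + (-1 + (1/9)*1)) = sqrt(S + (-1 + 1/9)) = sqrt(S - 8/9) = sqrt(-8/9 + S))
-67*(j(v)*(-8) - 10) = -67*((sqrt(-8 + 9*3)/3)*(-8) - 10) = -67*((sqrt(-8 + 27)/3)*(-8) - 10) = -67*((sqrt(19)/3)*(-8) - 10) = -67*(-8*sqrt(19)/3 - 10) = -67*(-10 - 8*sqrt(19)/3) = 670 + 536*sqrt(19)/3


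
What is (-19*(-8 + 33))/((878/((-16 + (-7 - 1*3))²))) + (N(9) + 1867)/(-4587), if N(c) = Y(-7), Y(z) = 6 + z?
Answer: -245754008/671231 ≈ -366.12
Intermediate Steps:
N(c) = -1 (N(c) = 6 - 7 = -1)
(-19*(-8 + 33))/((878/((-16 + (-7 - 1*3))²))) + (N(9) + 1867)/(-4587) = (-19*(-8 + 33))/((878/((-16 + (-7 - 1*3))²))) + (-1 + 1867)/(-4587) = (-19*25)/((878/((-16 + (-7 - 3))²))) + 1866*(-1/4587) = -475*(-16 - 10)²/878 - 622/1529 = -475/(878/((-26)²)) - 622/1529 = -475/(878/676) - 622/1529 = -475/(878*(1/676)) - 622/1529 = -475/439/338 - 622/1529 = -475*338/439 - 622/1529 = -160550/439 - 622/1529 = -245754008/671231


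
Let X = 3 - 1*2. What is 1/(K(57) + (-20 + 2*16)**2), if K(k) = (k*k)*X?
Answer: 1/3393 ≈ 0.00029472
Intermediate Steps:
X = 1 (X = 3 - 2 = 1)
K(k) = k**2 (K(k) = (k*k)*1 = k**2*1 = k**2)
1/(K(57) + (-20 + 2*16)**2) = 1/(57**2 + (-20 + 2*16)**2) = 1/(3249 + (-20 + 32)**2) = 1/(3249 + 12**2) = 1/(3249 + 144) = 1/3393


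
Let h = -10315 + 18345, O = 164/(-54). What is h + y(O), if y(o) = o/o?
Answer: 8031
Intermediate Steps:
O = -82/27 (O = 164*(-1/54) = -82/27 ≈ -3.0370)
y(o) = 1
h = 8030
h + y(O) = 8030 + 1 = 8031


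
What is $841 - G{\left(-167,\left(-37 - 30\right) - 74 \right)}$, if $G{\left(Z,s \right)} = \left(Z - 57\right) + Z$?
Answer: $1232$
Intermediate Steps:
$G{\left(Z,s \right)} = -57 + 2 Z$ ($G{\left(Z,s \right)} = \left(-57 + Z\right) + Z = -57 + 2 Z$)
$841 - G{\left(-167,\left(-37 - 30\right) - 74 \right)} = 841 - \left(-57 + 2 \left(-167\right)\right) = 841 - \left(-57 - 334\right) = 841 - -391 = 841 + 391 = 1232$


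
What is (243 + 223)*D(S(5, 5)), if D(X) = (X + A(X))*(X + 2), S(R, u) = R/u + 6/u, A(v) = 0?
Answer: 107646/25 ≈ 4305.8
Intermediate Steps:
S(R, u) = 6/u + R/u
D(X) = X*(2 + X) (D(X) = (X + 0)*(X + 2) = X*(2 + X))
(243 + 223)*D(S(5, 5)) = (243 + 223)*(((6 + 5)/5)*(2 + (6 + 5)/5)) = 466*(((1/5)*11)*(2 + (1/5)*11)) = 466*(11*(2 + 11/5)/5) = 466*((11/5)*(21/5)) = 466*(231/25) = 107646/25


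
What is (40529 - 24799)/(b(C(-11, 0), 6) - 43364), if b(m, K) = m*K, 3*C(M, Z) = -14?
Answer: -7865/21696 ≈ -0.36251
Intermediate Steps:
C(M, Z) = -14/3 (C(M, Z) = (⅓)*(-14) = -14/3)
b(m, K) = K*m
(40529 - 24799)/(b(C(-11, 0), 6) - 43364) = (40529 - 24799)/(6*(-14/3) - 43364) = 15730/(-28 - 43364) = 15730/(-43392) = 15730*(-1/43392) = -7865/21696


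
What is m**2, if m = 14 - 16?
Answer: 4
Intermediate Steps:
m = -2
m**2 = (-2)**2 = 4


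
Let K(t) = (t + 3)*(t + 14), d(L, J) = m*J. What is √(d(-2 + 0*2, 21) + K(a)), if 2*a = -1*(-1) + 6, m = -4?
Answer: √119/2 ≈ 5.4544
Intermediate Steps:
d(L, J) = -4*J
a = 7/2 (a = (-1*(-1) + 6)/2 = (1 + 6)/2 = (½)*7 = 7/2 ≈ 3.5000)
K(t) = (3 + t)*(14 + t)
√(d(-2 + 0*2, 21) + K(a)) = √(-4*21 + (42 + (7/2)² + 17*(7/2))) = √(-84 + (42 + 49/4 + 119/2)) = √(-84 + 455/4) = √(119/4) = √119/2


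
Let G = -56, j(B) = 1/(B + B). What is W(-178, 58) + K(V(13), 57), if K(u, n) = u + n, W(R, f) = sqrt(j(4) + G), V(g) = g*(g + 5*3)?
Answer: 421 + I*sqrt(894)/4 ≈ 421.0 + 7.475*I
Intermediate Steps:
j(B) = 1/(2*B)
V(g) = g*(15 + g) (V(g) = g*(g + 15) = g*(15 + g))
W(R, f) = I*sqrt(894)/4 (W(R, f) = sqrt((1/2)/4 - 56) = sqrt((1/2)*(1/4) - 56) = sqrt(1/8 - 56) = sqrt(-447/8) = I*sqrt(894)/4)
K(u, n) = n + u
W(-178, 58) + K(V(13), 57) = I*sqrt(894)/4 + (57 + 13*(15 + 13)) = I*sqrt(894)/4 + (57 + 13*28) = I*sqrt(894)/4 + (57 + 364) = I*sqrt(894)/4 + 421 = 421 + I*sqrt(894)/4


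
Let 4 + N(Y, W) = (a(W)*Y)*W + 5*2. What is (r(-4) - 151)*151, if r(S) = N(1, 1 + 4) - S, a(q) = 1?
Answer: -20536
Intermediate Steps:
N(Y, W) = 6 + W*Y (N(Y, W) = -4 + ((1*Y)*W + 5*2) = -4 + (Y*W + 10) = -4 + (W*Y + 10) = -4 + (10 + W*Y) = 6 + W*Y)
r(S) = 11 - S (r(S) = (6 + (1 + 4)*1) - S = (6 + 5*1) - S = (6 + 5) - S = 11 - S)
(r(-4) - 151)*151 = ((11 - 1*(-4)) - 151)*151 = ((11 + 4) - 151)*151 = (15 - 151)*151 = -136*151 = -20536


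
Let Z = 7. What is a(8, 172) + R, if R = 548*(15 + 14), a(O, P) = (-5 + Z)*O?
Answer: 15908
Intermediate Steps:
a(O, P) = 2*O (a(O, P) = (-5 + 7)*O = 2*O)
R = 15892 (R = 548*29 = 15892)
a(8, 172) + R = 2*8 + 15892 = 16 + 15892 = 15908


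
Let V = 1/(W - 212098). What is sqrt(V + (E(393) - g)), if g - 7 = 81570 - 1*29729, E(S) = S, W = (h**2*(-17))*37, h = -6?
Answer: 9*I*sqrt(35004523049202)/234742 ≈ 226.84*I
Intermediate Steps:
W = -22644 (W = ((-6)**2*(-17))*37 = (36*(-17))*37 = -612*37 = -22644)
V = -1/234742 (V = 1/(-22644 - 212098) = 1/(-234742) = -1/234742 ≈ -4.2600e-6)
g = 51848 (g = 7 + (81570 - 1*29729) = 7 + (81570 - 29729) = 7 + 51841 = 51848)
sqrt(V + (E(393) - g)) = sqrt(-1/234742 + (393 - 1*51848)) = sqrt(-1/234742 + (393 - 51848)) = sqrt(-1/234742 - 51455) = sqrt(-12078649611/234742) = 9*I*sqrt(35004523049202)/234742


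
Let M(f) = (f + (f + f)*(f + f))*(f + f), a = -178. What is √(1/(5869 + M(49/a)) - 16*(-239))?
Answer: 15*√1163754482653787826242/8274904513 ≈ 61.839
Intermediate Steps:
M(f) = 2*f*(f + 4*f²) (M(f) = (f + (2*f)*(2*f))*(2*f) = (f + 4*f²)*(2*f) = 2*f*(f + 4*f²))
√(1/(5869 + M(49/a)) - 16*(-239)) = √(1/(5869 + (49/(-178))²*(2 + 8*(49/(-178)))) - 16*(-239)) = √(1/(5869 + (49*(-1/178))²*(2 + 8*(49*(-1/178)))) + 3824) = √(1/(5869 + (-49/178)²*(2 + 8*(-49/178))) + 3824) = √(1/(5869 + 2401*(2 - 196/89)/31684) + 3824) = √(1/(5869 + (2401/31684)*(-18/89)) + 3824) = √(1/(5869 - 21609/1409938) + 3824) = √(1/(8274904513/1409938) + 3824) = √(1409938/8274904513 + 3824) = √(31643236267650/8274904513) = 15*√1163754482653787826242/8274904513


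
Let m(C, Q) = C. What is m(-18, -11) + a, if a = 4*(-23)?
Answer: -110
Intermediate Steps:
a = -92
m(-18, -11) + a = -18 - 92 = -110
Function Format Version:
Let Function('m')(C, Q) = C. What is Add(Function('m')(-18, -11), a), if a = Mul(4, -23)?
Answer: -110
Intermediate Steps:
a = -92
Add(Function('m')(-18, -11), a) = Add(-18, -92) = -110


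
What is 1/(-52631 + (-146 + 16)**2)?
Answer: -1/35731 ≈ -2.7987e-5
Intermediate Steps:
1/(-52631 + (-146 + 16)**2) = 1/(-52631 + (-130)**2) = 1/(-52631 + 16900) = 1/(-35731) = -1/35731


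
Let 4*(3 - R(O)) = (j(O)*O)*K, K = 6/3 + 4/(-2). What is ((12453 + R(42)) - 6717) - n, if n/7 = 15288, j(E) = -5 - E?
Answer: -101277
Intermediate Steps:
n = 107016 (n = 7*15288 = 107016)
K = 0 (K = 6*(⅓) + 4*(-½) = 2 - 2 = 0)
R(O) = 3 (R(O) = 3 - (-5 - O)*O*0/4 = 3 - O*(-5 - O)*0/4 = 3 - ¼*0 = 3 + 0 = 3)
((12453 + R(42)) - 6717) - n = ((12453 + 3) - 6717) - 1*107016 = (12456 - 6717) - 107016 = 5739 - 107016 = -101277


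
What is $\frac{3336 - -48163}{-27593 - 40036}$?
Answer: $- \frac{51499}{67629} \approx -0.76149$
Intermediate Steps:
$\frac{3336 - -48163}{-27593 - 40036} = \frac{3336 + 48163}{-67629} = 51499 \left(- \frac{1}{67629}\right) = - \frac{51499}{67629}$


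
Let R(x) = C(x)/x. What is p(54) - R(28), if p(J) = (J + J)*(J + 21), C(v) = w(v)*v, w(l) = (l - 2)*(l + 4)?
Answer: 7268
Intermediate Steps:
w(l) = (-2 + l)*(4 + l)
C(v) = v*(-8 + v**2 + 2*v) (C(v) = (-8 + v**2 + 2*v)*v = v*(-8 + v**2 + 2*v))
p(J) = 2*J*(21 + J) (p(J) = (2*J)*(21 + J) = 2*J*(21 + J))
R(x) = -8 + x**2 + 2*x (R(x) = (x*(-8 + x**2 + 2*x))/x = -8 + x**2 + 2*x)
p(54) - R(28) = 2*54*(21 + 54) - (-8 + 28**2 + 2*28) = 2*54*75 - (-8 + 784 + 56) = 8100 - 1*832 = 8100 - 832 = 7268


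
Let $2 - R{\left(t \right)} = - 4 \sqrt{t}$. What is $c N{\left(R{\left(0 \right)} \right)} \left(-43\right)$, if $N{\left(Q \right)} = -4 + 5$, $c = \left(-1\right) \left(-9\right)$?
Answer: $-387$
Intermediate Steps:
$R{\left(t \right)} = 2 + 4 \sqrt{t}$ ($R{\left(t \right)} = 2 - - 4 \sqrt{t} = 2 + 4 \sqrt{t}$)
$c = 9$
$N{\left(Q \right)} = 1$
$c N{\left(R{\left(0 \right)} \right)} \left(-43\right) = 9 \cdot 1 \left(-43\right) = 9 \left(-43\right) = -387$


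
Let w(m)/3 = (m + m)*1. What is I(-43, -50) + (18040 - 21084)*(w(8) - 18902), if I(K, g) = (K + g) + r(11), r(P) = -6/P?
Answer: 631306307/11 ≈ 5.7391e+7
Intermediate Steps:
w(m) = 6*m (w(m) = 3*((m + m)*1) = 3*((2*m)*1) = 3*(2*m) = 6*m)
I(K, g) = -6/11 + K + g (I(K, g) = (K + g) - 6/11 = -6/11 + K + g)
I(-43, -50) + (18040 - 21084)*(w(8) - 18902) = (-6/11 - 43 - 50) + (18040 - 21084)*(6*8 - 18902) = -1029/11 - 3044*(48 - 18902) = -1029/11 - 3044*(-18854) = -1029/11 + 57391576 = 631306307/11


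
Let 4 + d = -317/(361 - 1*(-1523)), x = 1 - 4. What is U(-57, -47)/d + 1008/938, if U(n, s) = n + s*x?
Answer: -10037736/526151 ≈ -19.078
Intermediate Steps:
x = -3
d = -7853/1884 (d = -4 - 317/(361 - 1*(-1523)) = -4 - 317/(361 + 1523) = -4 - 317/1884 = -7853/1884 ≈ -4.1683)
U(n, s) = n - 3*s (U(n, s) = n + s*(-3) = n - 3*s)
U(-57, -47)/d + 1008/938 = (-57 - 3*(-47))/(-7853/1884) + 1008/938 = (-57 + 141)*(-1884/7853) + 1008*(1/938) = 84*(-1884/7853) + 72/67 = -158256/7853 + 72/67 = -10037736/526151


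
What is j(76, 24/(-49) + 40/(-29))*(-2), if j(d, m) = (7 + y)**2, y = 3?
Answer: -200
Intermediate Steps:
j(d, m) = 100 (j(d, m) = (7 + 3)**2 = 10**2 = 100)
j(76, 24/(-49) + 40/(-29))*(-2) = 100*(-2) = -200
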